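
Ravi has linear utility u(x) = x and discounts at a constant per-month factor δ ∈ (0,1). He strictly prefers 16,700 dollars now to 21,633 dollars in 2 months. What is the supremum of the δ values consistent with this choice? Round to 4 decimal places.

Comparing present values: 16700 > δ^2·21633.
Dividing by 21633: δ^2 < 0.77197. Both sides are positive, so the square root keeps the direction.
δ < 0.77197^(1/2) = 0.8786.

δ < 0.8786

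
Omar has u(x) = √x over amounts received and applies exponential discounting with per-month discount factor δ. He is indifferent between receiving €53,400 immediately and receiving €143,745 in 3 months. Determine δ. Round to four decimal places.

δ ≈ 0.8479

Equating discounted utilities: u(53400) = δ^3·u(143745) ⇒ δ^3 = u(53400)/u(143745).
With u(x) = √x: δ^3 = √53400/√143745 = √(53400/143745) = 0.60950.
Taking the cube root: δ = 0.60950^(1/3) ≈ 0.8479.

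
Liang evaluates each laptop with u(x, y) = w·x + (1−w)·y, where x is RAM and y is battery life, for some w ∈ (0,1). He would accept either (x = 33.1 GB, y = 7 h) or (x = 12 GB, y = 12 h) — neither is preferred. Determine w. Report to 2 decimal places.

Indifference: w·33.1 + (1−w)·7 = w·12 + (1−w)·12.
Rearranging, 21.1·w − 5·(1−w) = 0.
The marginal rate of substitution is 5/21.1, so w = 5/(21.1+5) = 0.19.

w = 0.19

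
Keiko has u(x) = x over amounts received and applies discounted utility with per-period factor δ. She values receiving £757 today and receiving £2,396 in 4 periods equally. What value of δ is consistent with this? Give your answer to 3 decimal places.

δ ≈ 0.750

Indifference means u(757) = δ^4 · u(2396), so δ^4 = u(757)/u(2396).
With u(x) = x: δ^4 = 757/2396 = 0.31594.
Hence δ = (0.31594)^(1/4) = 0.74973.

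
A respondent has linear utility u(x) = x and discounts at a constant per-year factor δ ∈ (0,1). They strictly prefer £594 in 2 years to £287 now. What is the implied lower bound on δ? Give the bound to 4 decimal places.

Under u(x) = x this choice says 287 < δ^2·594.
Dividing by 594: δ^2 > 0.48316. Both sides are positive, so the square root keeps the direction.
δ > (287/594)^(1/2) ≈ 0.6951.

δ > 0.6951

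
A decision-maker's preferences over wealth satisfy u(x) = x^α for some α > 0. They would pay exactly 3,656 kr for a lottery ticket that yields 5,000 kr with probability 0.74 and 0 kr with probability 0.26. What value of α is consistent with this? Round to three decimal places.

α ≈ 0.962

The lottery's expected utility is 0.74·u(5000) + 0.26·u(0) = 0.74·5000^α (since u(0) = 0 for α > 0).
Setting u(3656) equal to that: 3656^α = 0.74·5000^α ⇒ (3656/5000)^α = 0.74.
Take logs: α = ln 0.74 / ln(3656/5000) ≈ 0.96179.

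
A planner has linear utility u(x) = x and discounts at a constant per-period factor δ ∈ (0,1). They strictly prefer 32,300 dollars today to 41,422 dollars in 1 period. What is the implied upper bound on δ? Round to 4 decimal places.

δ < 0.7798

Comparing present values: 32300 > δ·41422.
So δ < 32300/41422 = 0.77978.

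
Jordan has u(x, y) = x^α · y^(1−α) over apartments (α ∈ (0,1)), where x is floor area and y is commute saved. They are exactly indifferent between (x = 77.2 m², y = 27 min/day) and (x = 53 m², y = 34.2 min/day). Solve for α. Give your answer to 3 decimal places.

α ≈ 0.386

Set the two utilities equal: 77.2^α·27^(1−α) = 53^α·34.2^(1−α).
(77.2/53)^α = (34.2/27)^(1−α); take logs: α·ln(77.2/53) = (1−α)·ln(34.2/27), i.e. α·0.376108 = (1−α)·0.236389.
Thus α·(0.612497) = 0.236389, so α = 0.236389/0.612497 ≈ 0.386.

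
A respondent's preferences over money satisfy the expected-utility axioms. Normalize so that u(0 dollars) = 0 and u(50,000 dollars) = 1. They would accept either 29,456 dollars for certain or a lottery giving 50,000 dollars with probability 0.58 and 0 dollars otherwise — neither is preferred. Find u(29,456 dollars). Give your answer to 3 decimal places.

u(29,456 dollars) equals the lottery's expected utility: 0.58·1 + 0.42·0 = 0.58.

0.580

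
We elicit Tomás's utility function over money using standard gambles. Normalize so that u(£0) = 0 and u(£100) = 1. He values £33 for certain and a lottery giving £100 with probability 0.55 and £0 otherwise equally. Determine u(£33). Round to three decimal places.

0.550

u(£33) equals the lottery's expected utility: 0.55·1 + 0.45·0 = 0.55.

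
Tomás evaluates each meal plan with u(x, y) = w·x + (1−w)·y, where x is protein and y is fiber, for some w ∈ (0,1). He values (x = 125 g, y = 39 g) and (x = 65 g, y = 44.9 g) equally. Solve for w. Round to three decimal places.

w = 0.090

Equating utilities: w·125 + (1−w)·39 = w·65 + (1−w)·44.9.
w·(125−65) = (1−w)·(44.9−39), i.e. w·60 = (1−w)·5.9.
The marginal rate of substitution is 5.9/60, so w = 5.9/(60+5.9) = 0.090.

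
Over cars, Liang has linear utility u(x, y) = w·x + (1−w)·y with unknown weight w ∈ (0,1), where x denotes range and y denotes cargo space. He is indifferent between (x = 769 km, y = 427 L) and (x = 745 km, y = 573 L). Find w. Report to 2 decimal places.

Indifference: w·769 + (1−w)·427 = w·745 + (1−w)·573.
Rearranging, 24·w − 146·(1−w) = 0.
The marginal rate of substitution is 146/24, so w = 146/(24+146) = 0.86.

w = 0.86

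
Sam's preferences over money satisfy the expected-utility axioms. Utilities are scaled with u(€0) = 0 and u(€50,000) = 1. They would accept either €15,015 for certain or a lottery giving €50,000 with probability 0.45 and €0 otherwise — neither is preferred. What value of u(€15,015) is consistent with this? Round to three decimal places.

By the standard-gamble method, u(€15,015) is just the indifference probability on the best outcome: 0.45.

0.450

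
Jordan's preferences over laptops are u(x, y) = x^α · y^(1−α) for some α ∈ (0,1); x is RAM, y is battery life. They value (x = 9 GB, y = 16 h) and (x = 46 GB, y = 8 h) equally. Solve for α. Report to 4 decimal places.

α ≈ 0.2982

Set the two utilities equal: 9^α·16^(1−α) = 46^α·8^(1−α).
(9/46)^α = (8/16)^(1−α); take logs: α·ln(9/46) = (1−α)·ln(8/16), i.e. α·-1.6314168 = (1−α)·-0.6931472.
So α/(1−α) = (-0.6931472)/(-1.6314168) = 0.4248744, and α = 0.4248744/1.4248744 ≈ 0.2982.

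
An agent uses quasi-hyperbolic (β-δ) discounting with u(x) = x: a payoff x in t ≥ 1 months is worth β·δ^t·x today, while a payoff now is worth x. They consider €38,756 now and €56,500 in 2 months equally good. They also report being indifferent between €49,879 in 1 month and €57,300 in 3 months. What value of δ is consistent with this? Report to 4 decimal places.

δ ≈ 0.9330

Both payoffs in the second observation are in the future, so β drops out: δ^1·49879 = δ^3·57300 ⇒ δ^2 = 49879/57300 = 0.87049, so δ = 0.93300.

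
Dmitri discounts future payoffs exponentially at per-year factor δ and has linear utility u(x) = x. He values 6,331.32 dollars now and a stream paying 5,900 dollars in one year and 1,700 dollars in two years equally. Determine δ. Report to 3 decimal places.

δ ≈ 0.860

Equating present values: 6331.32 = 5900δ + 1700δ².
Rearranged: 1700δ² + 5900δ − 6331.32 = 0.
The positive root is δ = [−5900 + √(5900² + 4·1700·6331.32)] / (2·1700) = (−5900 + 8824.000)/3400 ≈ 0.860.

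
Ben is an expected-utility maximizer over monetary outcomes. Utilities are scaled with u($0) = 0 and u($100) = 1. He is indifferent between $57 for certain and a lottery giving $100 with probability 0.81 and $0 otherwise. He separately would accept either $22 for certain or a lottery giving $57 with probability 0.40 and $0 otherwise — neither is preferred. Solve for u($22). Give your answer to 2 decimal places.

0.32

The first gamble pins u($57): it must equal 0.81·1 + 0.19·0 = 0.81.
Then u($22) = 0.40·u($57) + 0.60·u($0) = 0.40·0.81 + 0.60·0.00 = 0.3240.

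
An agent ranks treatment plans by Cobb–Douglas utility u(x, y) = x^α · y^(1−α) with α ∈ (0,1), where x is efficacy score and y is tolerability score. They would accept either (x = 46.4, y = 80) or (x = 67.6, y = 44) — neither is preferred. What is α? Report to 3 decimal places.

α ≈ 0.614

Indifference: 46.4^α · 80^(1−α) = 67.6^α · 44^(1−α).
Taking logs: α·ln 46.4 + (1−α)·ln 80 = α·ln 67.6 + (1−α)·ln 44, i.e. α·-0.376309 = (1−α)·-0.597837.
Thus α·(-0.974146) = -0.597837, so α = -0.597837/-0.974146 ≈ 0.614.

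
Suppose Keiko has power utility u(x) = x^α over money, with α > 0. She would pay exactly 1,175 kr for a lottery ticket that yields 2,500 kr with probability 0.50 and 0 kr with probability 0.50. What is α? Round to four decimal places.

α ≈ 0.9180

Since u(0) = 0, the lottery's EU is 0.50·2500^α.
Indifference: 1175^α = 0.50·2500^α, so (1175/2500)^α = 0.50.
α = ln(0.50) / ln(1175/2500) = -0.6931472/-0.7550226 ≈ 0.9180.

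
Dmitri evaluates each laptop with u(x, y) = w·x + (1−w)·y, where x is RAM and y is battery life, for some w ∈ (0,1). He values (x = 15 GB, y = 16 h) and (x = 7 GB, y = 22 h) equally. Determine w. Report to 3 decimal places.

w = 0.429

Indifference: w·15 + (1−w)·16 = w·7 + (1−w)·22.
w·(15−7) = (1−w)·(22−16), i.e. w·8 = (1−w)·6.
The marginal rate of substitution is 6/8, so w = 6/(8+6) = 0.429.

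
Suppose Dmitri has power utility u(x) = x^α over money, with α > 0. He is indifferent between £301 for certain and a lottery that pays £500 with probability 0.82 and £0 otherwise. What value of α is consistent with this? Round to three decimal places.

α ≈ 0.391

Since u(0) = 0, the lottery's EU is 0.82·500^α.
Equating: 301^α = 0.82·500^α, i.e. 0.6020^α = 0.82.
Take logs: α = ln 0.82 / ln(301/500) ≈ 0.39104.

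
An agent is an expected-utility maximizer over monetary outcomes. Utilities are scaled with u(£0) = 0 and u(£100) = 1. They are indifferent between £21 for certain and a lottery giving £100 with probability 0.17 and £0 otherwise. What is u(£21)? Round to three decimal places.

The indifference gives u(£21) = 0.17·u(£100) + 0.83·u(£0) = 0.17·1 + 0.83·0 = 0.17.

0.170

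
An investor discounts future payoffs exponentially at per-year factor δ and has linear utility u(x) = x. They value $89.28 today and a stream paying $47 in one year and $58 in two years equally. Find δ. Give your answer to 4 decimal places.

Equating present values: 89.28 = 47δ + 58δ².
Rearranged: 58δ² + 47δ − 89.28 = 0.
The positive root is δ = [−47 + √(47² + 4·58·89.28)] / (2·58) = (−47 + 151.400)/116 ≈ 0.9000.

δ ≈ 0.9000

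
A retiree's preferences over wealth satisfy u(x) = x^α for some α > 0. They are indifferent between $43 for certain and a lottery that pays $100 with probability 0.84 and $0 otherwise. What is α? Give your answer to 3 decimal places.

α ≈ 0.207

The lottery's expected utility is 0.84·u(100) + 0.16·u(0) = 0.84·100^α (since u(0) = 0 for α > 0).
Setting u(43) equal to that: 43^α = 0.84·100^α ⇒ (43/100)^α = 0.84.
Take logs: α = ln 0.84 / ln(43/100) ≈ 0.20659.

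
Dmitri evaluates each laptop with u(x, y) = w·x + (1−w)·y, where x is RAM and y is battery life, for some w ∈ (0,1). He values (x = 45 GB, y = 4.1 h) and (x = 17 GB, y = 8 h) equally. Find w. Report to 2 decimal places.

u(45,4.1) = u(17,8) means w·45 + (1−w)·4.1 = w·17 + (1−w)·8.
Collecting terms: w·28 = (1−w)·3.9.
So w/(1−w) = 3.9/28 = 0.1393, giving w = 3.9/(28+3.9) = 0.12.

w = 0.12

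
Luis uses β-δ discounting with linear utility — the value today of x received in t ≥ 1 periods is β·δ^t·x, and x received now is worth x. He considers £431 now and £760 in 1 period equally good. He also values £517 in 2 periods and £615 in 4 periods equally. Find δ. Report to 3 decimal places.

δ ≈ 0.917

Both payoffs in the second observation are in the future, so β drops out: δ^2·517 = δ^4·615 ⇒ δ^2 = 517/615 = 0.84065, so δ = 0.91687.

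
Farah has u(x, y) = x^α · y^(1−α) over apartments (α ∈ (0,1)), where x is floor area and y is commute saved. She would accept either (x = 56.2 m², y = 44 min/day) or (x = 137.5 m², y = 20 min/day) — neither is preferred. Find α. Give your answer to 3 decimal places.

Indifference: 56.2^α · 44^(1−α) = 137.5^α · 20^(1−α).
Rearrange to (56.2/137.5)^α = (20/44)^(1−α) and take logs: α·-0.894707 = (1−α)·-0.788457.
With A = -0.894707 and B = -0.788457: α·A = (1−α)·B, so α = B/(A+B) = -0.788457/-1.683164 ≈ 0.468.

α ≈ 0.468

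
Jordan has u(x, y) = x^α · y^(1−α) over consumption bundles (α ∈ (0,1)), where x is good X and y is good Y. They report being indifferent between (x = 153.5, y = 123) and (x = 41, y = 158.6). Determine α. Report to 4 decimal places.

α ≈ 0.1615

Indifference: 153.5^α · 123^(1−α) = 41^α · 158.6^(1−α).
Rearrange to (153.5/41)^α = (158.6/123)^(1−α) and take logs: α·1.3201285 = (1−α)·0.2542010.
With A = 1.3201285 and B = 0.2542010: α·A = (1−α)·B, so α = B/(A+B) = 0.2542010/1.5743295 ≈ 0.1615.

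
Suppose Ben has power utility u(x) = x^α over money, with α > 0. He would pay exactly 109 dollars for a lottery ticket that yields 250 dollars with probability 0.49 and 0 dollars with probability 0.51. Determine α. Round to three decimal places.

α ≈ 0.859

The lottery's expected utility is 0.49·u(250) + 0.51·u(0) = 0.49·250^α (since u(0) = 0 for α > 0).
Setting u(109) equal to that: 109^α = 0.49·250^α ⇒ (109/250)^α = 0.49.
Take logs: α = ln 0.49 / ln(109/250) ≈ 0.85934.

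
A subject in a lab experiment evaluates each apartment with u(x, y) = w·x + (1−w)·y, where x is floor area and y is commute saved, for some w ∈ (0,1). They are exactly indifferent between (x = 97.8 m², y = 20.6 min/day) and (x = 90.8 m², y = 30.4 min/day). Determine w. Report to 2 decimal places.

Equating utilities: w·97.8 + (1−w)·20.6 = w·90.8 + (1−w)·30.4.
Collecting terms: w·7 = (1−w)·9.8.
Hence w = 9.8/(7+9.8) = 9.8/16.8 = 0.58.

w = 0.58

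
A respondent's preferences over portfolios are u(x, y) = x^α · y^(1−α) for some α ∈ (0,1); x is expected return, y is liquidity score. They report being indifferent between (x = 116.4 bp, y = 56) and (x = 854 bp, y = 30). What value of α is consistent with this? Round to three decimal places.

Set the two utilities equal: 116.4^α·56^(1−α) = 854^α·30^(1−α).
(116.4/854)^α = (30/56)^(1−α); take logs: α·ln(116.4/854) = (1−α)·ln(30/56), i.e. α·-1.992899 = (1−α)·-0.624154.
Thus α·(-2.617053) = -0.624154, so α = -0.624154/-2.617053 ≈ 0.238.

α ≈ 0.238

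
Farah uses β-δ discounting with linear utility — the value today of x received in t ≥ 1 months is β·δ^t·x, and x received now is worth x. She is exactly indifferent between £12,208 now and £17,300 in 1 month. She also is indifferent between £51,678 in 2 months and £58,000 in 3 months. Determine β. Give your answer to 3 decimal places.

Both payoffs in the second observation are in the future, so β drops out: δ^2·51678 = δ^3·58000 ⇒ δ = 51678/58000 = 0.89100.
Substituting δ into 12208 = β·δ·17300: β = 12208/(15414.300) ≈ 0.792.

β ≈ 0.792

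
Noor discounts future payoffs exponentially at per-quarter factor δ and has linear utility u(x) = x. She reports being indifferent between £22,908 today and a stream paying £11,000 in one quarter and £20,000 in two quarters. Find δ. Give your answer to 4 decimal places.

δ ≈ 0.8300

Present value of the stream is 11000·δ + 20000·δ². Indifference gives 11000δ + 20000δ² = 22908.
So 20000δ² + 11000δ − 22908 = 0.
δ = (−11000 + √(11000² + 4·20000·22908)) / (2·20000) = (−11000 + √1953640000.00) / 40000 ≈ 0.8300.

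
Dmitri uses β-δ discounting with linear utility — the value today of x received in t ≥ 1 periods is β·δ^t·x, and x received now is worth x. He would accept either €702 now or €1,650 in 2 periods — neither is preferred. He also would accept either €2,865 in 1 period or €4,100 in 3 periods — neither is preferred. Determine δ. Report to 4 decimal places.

The second indifference involves only future payoffs, so β cancels: β·δ^1·2865 = β·δ^3·4100, giving δ^2 = 2865/4100 = 0.69878, so δ = 0.83593.

δ ≈ 0.8359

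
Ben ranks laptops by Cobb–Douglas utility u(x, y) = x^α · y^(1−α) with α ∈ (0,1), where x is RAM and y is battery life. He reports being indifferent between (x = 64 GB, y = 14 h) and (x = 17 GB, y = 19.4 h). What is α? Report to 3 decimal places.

α ≈ 0.197

Indifference: 64^α · 14^(1−α) = 17^α · 19.4^(1−α).
Rearrange to (64/17)^α = (19.4/14)^(1−α) and take logs: α·1.325670 = (1−α)·0.326216.
Thus α·(1.651886) = 0.326216, so α = 0.326216/1.651886 ≈ 0.197.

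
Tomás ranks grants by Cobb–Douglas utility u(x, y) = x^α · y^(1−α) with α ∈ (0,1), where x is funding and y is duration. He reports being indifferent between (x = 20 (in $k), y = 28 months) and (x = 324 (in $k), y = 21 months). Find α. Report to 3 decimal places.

α ≈ 0.094

Indifference: 20^α · 28^(1−α) = 324^α · 21^(1−α).
(20/324)^α = (21/28)^(1−α); take logs: α·ln(20/324) = (1−α)·ln(21/28), i.e. α·-2.785011 = (1−α)·-0.287682.
Thus α·(-3.072693) = -0.287682, so α = -0.287682/-3.072693 ≈ 0.094.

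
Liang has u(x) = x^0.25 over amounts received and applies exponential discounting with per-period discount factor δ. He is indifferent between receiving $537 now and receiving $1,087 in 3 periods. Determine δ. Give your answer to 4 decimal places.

Equating discounted utilities: u(537) = δ^3·u(1087) ⇒ δ^3 = u(537)/u(1087).
Since u(x) = x^0.25, δ^3 = (537/1087)^0.25 = 0.49402^0.25 = 0.83837.
Hence δ = (0.83837)^(1/3) = 0.942928.

δ ≈ 0.9429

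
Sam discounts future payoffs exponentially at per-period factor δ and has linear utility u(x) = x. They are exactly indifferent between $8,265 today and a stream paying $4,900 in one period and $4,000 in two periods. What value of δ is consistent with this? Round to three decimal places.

Present value of the stream is 4900·δ + 4000·δ². Indifference gives 4900δ + 4000δ² = 8265.
That is, 4000δ² + 4900δ − 8265 = 0, a quadratic in δ.
The positive root is δ = [−4900 + √(4900² + 4·4000·8265)] / (2·4000) = (−4900 + 12500.000)/8000 ≈ 0.950.

δ ≈ 0.950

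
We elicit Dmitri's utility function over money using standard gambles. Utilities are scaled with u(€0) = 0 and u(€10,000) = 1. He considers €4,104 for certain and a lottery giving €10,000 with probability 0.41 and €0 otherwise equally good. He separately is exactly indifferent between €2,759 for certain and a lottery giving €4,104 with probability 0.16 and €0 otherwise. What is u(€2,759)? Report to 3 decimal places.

From the first indifference, u(€4,104) = 0.41·u(€10,000) + 0.59·u(€0) = 0.41·1 + 0.59·0 = 0.41.
Chaining: u(€2,759) = 0.16·0.41 + 0.84·0.00 = 0.0656.

0.066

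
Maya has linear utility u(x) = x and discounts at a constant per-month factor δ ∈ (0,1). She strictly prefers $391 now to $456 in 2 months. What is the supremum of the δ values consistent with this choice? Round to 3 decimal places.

Comparing present values: 391 > δ^2·456.
So δ^2 < 391/456 = 0.85746; taking the square root of both positive sides preserves the inequality.
δ < 0.85746^(1/2) = 0.926.

δ < 0.926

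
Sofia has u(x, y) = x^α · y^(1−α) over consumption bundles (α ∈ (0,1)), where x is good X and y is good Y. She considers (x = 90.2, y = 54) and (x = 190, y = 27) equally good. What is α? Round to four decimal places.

The Cobb–Douglas utilities coincide, so 90.2^α·54^(1−α) = 190^α·27^(1−α).
(90.2/190)^α = (27/54)^(1−α); take logs: α·ln(90.2/190) = (1−α)·ln(27/54), i.e. α·-0.7449946 = (1−α)·-0.6931472.
With A = -0.7449946 and B = -0.6931472: α·A = (1−α)·B, so α = B/(A+B) = -0.6931472/-1.4381418 ≈ 0.4820.

α ≈ 0.4820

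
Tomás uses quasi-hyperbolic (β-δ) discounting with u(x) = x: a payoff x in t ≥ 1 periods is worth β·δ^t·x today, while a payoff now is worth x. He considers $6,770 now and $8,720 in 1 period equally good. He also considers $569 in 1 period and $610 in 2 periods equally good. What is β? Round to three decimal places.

β ≈ 0.832

From the later pair, β·δ^1·569 = β·δ^2·610; dividing through, δ = 569/610 = 0.93279.
The first indifference: 6770 = β·δ·8720, so β = 6770/(δ·8720) = 6770/(0.93279·8720) ≈ 0.832.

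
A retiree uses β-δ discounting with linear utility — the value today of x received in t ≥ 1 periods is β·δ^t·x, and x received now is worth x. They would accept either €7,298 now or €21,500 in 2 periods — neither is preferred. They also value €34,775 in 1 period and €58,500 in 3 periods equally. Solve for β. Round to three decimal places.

β ≈ 0.571

From the later pair, β·δ^1·34775 = β·δ^3·58500; dividing through, δ^2 = 34775/58500 = 0.59444, so δ = 0.77100.
Now use the now-vs-future pair: 7298 = β·δ^2·21500 gives β = 7298/(0.59444·21500) ≈ 0.571.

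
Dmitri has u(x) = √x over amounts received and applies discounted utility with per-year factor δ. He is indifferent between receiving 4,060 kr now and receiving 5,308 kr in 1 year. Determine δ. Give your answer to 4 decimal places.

Equating discounted utilities: u(4060) = δ·u(5308) ⇒ δ = u(4060)/u(5308).
With u(x) = √x: δ = √4060/√5308 = √(4060/5308) = 0.87458.

δ ≈ 0.8746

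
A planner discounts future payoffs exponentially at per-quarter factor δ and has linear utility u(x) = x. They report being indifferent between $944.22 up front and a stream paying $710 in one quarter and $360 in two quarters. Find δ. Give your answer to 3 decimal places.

δ ≈ 0.910

Equating present values: 944.22 = 710δ + 360δ².
Rearranged: 360δ² + 710δ − 944.22 = 0.
By the quadratic formula (taking the positive root), δ = (−710 + √1863776.80) / 720 ≈ 0.910.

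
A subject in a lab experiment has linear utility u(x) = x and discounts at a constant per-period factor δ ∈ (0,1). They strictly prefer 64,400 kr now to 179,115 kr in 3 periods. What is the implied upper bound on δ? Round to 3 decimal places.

δ < 0.711

Comparing present values: 64400 > δ^3·179115.
So δ^3 < 64400/179115 = 0.35955; taking the cube root of both positive sides preserves the inequality.
δ < (64400/179115)^(1/3) ≈ 0.711.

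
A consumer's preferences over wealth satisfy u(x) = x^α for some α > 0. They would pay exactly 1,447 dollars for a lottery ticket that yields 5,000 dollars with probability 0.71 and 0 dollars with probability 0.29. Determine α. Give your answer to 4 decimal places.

α ≈ 0.2762

The lottery's expected utility is 0.71·u(5000) + 0.29·u(0) = 0.71·5000^α (since u(0) = 0 for α > 0).
Equating: 1447^α = 0.71·5000^α, i.e. 0.2894^α = 0.71.
Taking logs: α·ln(1447/5000) = ln(0.71), so α = -0.3424903 / -1.2399455 ≈ 0.2762.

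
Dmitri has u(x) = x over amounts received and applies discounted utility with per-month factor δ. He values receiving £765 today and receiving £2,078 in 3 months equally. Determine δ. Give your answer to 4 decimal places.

Equating discounted utilities: u(765) = δ^3·u(2078) ⇒ δ^3 = u(765)/u(2078).
With u(x) = x: δ^3 = 765/2078 = 0.36814.
Taking the cube root: δ = 0.36814^(1/3) ≈ 0.7167.

δ ≈ 0.7167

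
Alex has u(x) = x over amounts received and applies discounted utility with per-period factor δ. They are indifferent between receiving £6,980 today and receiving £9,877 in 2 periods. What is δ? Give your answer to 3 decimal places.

δ ≈ 0.841

Equating discounted utilities: u(6980) = δ^2·u(9877) ⇒ δ^2 = u(6980)/u(9877).
With u(x) = x: δ^2 = 6980/9877 = 0.70669.
Hence δ = (0.70669)^(1/2) = 0.84065.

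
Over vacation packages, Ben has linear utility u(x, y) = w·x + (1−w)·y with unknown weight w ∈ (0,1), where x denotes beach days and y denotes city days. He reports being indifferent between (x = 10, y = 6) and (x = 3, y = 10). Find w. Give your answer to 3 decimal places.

Equating utilities: w·10 + (1−w)·6 = w·3 + (1−w)·10.
Collecting terms: w·7 = (1−w)·4.
So w/(1−w) = 4/7 = 0.5714, giving w = 4/(7+4) = 0.364.

w = 0.364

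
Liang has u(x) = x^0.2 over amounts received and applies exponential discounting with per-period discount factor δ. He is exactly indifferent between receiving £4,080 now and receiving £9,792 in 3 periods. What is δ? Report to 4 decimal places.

Indifference means u(4080) = δ^3 · u(9792), so δ^3 = u(4080)/u(9792).
With u(x) = x^0.2: δ^3 = 4080^0.2/9792^0.2 = (4080/9792)^0.2 = 0.83938.
So δ = 0.83938^(1/3) ≈ 0.9433.

δ ≈ 0.9433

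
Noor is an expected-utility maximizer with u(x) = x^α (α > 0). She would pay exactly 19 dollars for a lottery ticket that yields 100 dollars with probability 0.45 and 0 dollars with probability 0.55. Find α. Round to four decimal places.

EU(lottery) = 0.45·100^α + 0.55·0 = 0.45·100^α.
Equating: 19^α = 0.45·100^α, i.e. 0.1900^α = 0.45.
Taking logs: α·ln(19/100) = ln(0.45), so α = -0.7985077 / -1.6607312 ≈ 0.4808.

α ≈ 0.4808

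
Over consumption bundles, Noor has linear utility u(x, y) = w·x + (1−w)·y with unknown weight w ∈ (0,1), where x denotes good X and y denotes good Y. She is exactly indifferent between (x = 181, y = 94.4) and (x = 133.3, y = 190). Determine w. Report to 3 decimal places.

w = 0.667

Indifference: w·181 + (1−w)·94.4 = w·133.3 + (1−w)·190.
Collecting terms: w·47.7 = (1−w)·95.6.
The marginal rate of substitution is 95.6/47.7, so w = 95.6/(47.7+95.6) = 0.667.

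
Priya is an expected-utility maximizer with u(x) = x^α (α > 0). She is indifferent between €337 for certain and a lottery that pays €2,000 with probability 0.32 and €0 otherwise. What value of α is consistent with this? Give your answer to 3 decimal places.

α ≈ 0.640

Since u(0) = 0, the lottery's EU is 0.32·2000^α.
Equating: 337^α = 0.32·2000^α, i.e. 0.1685^α = 0.32.
Taking logs: α·ln(337/2000) = ln(0.32), so α = -1.139434 / -1.780820 ≈ 0.640.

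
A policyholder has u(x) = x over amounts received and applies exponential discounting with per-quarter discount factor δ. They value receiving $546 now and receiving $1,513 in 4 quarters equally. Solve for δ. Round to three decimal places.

Equating discounted utilities: u(546) = δ^4·u(1513) ⇒ δ^4 = u(546)/u(1513).
With u(x) = x: δ^4 = 546/1513 = 0.36087.
Taking the 4th root: δ = 0.36087^(1/4) ≈ 0.775.

δ ≈ 0.775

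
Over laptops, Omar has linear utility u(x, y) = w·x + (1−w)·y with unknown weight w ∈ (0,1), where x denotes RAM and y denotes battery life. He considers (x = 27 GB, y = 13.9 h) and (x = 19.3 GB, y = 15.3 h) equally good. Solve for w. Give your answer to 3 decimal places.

w = 0.154

Indifference: w·27 + (1−w)·13.9 = w·19.3 + (1−w)·15.3.
w·(27−19.3) = (1−w)·(15.3−13.9), i.e. w·7.7 = (1−w)·1.4.
So w/(1−w) = 1.4/7.7 = 0.1818, giving w = 1.4/(7.7+1.4) = 0.154.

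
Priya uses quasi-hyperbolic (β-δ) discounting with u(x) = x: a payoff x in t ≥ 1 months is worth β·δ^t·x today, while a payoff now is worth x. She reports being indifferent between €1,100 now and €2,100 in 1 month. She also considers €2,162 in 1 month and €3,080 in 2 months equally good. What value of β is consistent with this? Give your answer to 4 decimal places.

β ≈ 0.7462

From the later pair, β·δ^1·2162 = β·δ^2·3080; dividing through, δ = 2162/3080 = 0.70195.
The first indifference: 1100 = β·δ·2100, so β = 1100/(δ·2100) = 1100/(0.70195·2100) ≈ 0.7462.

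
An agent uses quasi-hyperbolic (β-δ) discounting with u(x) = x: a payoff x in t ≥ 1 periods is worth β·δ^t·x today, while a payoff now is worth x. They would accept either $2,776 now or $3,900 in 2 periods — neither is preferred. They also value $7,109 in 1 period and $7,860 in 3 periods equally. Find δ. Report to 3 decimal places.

δ ≈ 0.951

The second indifference involves only future payoffs, so β cancels: β·δ^1·7109 = β·δ^3·7860, giving δ^2 = 7109/7860 = 0.90445, so δ = 0.95103.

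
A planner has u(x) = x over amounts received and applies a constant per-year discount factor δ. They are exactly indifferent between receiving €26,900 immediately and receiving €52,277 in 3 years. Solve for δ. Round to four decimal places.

δ ≈ 0.8013

The payoff in 3 years is discounted by δ^3, so u(26900) = δ^3·u(52277) and δ^3 = u(26900)/u(52277).
With u(x) = x: δ^3 = 26900/52277 = 0.51457.
Taking the cube root: δ = 0.51457^(1/3) ≈ 0.8013.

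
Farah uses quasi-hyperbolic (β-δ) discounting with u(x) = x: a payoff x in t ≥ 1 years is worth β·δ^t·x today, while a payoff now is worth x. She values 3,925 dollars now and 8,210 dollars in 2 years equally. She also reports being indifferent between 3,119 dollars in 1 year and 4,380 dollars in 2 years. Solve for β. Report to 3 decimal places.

β ≈ 0.943

From the later pair, β·δ^1·3119 = β·δ^2·4380; dividing through, δ = 3119/4380 = 0.71210.
The first indifference: 3925 = β·δ^2·8210, so β = 3925/(δ^2·8210) = 3925/(0.50709·8210) ≈ 0.943.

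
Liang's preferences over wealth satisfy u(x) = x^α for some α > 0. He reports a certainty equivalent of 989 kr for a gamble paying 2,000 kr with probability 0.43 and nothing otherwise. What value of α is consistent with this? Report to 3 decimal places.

Since u(0) = 0, the lottery's EU is 0.43·2000^α.
Equating: 989^α = 0.43·2000^α, i.e. 0.4945^α = 0.43.
α = ln(0.43) / ln(989/2000) = -0.843970/-0.704208 ≈ 1.198.

α ≈ 1.198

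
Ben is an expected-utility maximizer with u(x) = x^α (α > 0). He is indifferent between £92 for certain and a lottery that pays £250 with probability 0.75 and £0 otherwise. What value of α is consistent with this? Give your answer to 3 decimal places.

α ≈ 0.288

The lottery's expected utility is 0.75·u(250) + 0.25·u(0) = 0.75·250^α (since u(0) = 0 for α > 0).
Setting u(92) equal to that: 92^α = 0.75·250^α ⇒ (92/250)^α = 0.75.
Take logs: α = ln 0.75 / ln(92/250) ≈ 0.28778.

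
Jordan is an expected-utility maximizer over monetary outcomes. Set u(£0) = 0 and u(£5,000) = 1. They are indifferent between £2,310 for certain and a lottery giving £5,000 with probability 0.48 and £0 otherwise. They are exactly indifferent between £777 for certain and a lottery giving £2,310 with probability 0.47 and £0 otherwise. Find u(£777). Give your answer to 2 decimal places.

From the first indifference, u(£2,310) = 0.48·u(£5,000) + 0.52·u(£0) = 0.48·1 + 0.52·0 = 0.48.
Then u(£777) = 0.47·u(£2,310) + 0.53·u(£0) = 0.47·0.48 + 0.53·0.00 = 0.2256.

0.23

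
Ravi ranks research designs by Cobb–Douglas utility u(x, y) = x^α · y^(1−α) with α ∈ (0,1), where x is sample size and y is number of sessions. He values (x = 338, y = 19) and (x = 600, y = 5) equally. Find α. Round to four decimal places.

α ≈ 0.6994

Indifference: 338^α · 19^(1−α) = 600^α · 5^(1−α).
Taking logs: α·ln 338 + (1−α)·ln 19 = α·ln 600 + (1−α)·ln 5, i.e. α·-0.5738838 = (1−α)·-1.3350011.
So α/(1−α) = (-1.3350011)/(-0.5738838) = 2.3262568, and α = 2.3262568/3.3262568 ≈ 0.6994.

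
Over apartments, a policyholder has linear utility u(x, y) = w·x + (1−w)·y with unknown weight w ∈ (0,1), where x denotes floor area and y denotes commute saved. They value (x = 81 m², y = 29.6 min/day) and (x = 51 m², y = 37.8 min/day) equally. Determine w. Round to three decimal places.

Indifference: w·81 + (1−w)·29.6 = w·51 + (1−w)·37.8.
w·(81−51) = (1−w)·(37.8−29.6), i.e. w·30 = (1−w)·8.2.
Hence w = 8.2/(30+8.2) = 8.2/38.2 = 0.215.

w = 0.215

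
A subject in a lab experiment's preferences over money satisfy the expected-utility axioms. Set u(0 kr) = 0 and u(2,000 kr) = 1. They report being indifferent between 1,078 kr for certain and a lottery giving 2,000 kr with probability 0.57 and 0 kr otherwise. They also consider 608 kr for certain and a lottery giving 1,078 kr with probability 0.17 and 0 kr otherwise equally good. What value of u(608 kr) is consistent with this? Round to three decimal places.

The first gamble pins u(1,078 kr): it must equal 0.57·1 + 0.43·0 = 0.57.
Then u(608 kr) = 0.17·u(1,078 kr) + 0.83·u(0 kr) = 0.17·0.57 + 0.83·0.00 = 0.0969.

0.097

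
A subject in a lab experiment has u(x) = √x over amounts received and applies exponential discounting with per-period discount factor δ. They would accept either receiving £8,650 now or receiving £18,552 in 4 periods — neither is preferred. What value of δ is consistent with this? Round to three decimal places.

Indifference means u(8650) = δ^4 · u(18552), so δ^4 = u(8650)/u(18552).
Since u(x) = √x, δ^4 = √(8650/18552) = 0.68283.
Taking the 4th root: δ = 0.68283^(1/4) ≈ 0.909.

δ ≈ 0.909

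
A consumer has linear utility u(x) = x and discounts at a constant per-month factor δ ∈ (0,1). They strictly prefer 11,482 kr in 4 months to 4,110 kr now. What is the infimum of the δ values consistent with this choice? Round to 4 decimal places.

Comparing present values: 4110 < δ^4·11482.
Dividing by 11482: δ^4 > 0.35795. Both sides are positive, so the 4th root keeps the direction.
δ > (4110/11482)^(1/4) ≈ 0.7735.

δ > 0.7735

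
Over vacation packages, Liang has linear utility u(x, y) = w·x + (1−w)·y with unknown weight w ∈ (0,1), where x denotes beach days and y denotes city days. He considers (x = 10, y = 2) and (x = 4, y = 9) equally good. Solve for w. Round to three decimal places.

u(10,2) = u(4,9) means w·10 + (1−w)·2 = w·4 + (1−w)·9.
w·(10−4) = (1−w)·(9−2), i.e. w·6 = (1−w)·7.
So w/(1−w) = 7/6 = 1.1667, giving w = 7/(6+7) = 0.538.

w = 0.538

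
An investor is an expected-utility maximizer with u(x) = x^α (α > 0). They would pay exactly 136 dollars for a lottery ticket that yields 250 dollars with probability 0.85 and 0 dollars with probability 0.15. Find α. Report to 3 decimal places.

α ≈ 0.267

EU(lottery) = 0.85·250^α + 0.15·0 = 0.85·250^α.
Indifference: 136^α = 0.85·250^α, so (136/250)^α = 0.85.
Take logs: α = ln 0.85 / ln(136/250) ≈ 0.26695.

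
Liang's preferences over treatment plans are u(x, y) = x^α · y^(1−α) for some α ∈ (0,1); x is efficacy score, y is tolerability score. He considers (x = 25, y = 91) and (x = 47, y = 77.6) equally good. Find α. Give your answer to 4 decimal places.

α ≈ 0.2015

The Cobb–Douglas utilities coincide, so 25^α·91^(1−α) = 47^α·77.6^(1−α).
(25/47)^α = (77.6/91)^(1−α); take logs: α·ln(25/47) = (1−α)·ln(77.6/91), i.e. α·-0.6312718 = (1−α)·-0.1592921.
Thus α·(-0.7905639) = -0.1592921, so α = -0.1592921/-0.7905639 ≈ 0.2015.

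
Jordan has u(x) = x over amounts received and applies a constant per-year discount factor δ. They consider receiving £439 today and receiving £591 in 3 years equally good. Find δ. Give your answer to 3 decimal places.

The payoff in 3 years is discounted by δ^3, so u(439) = δ^3·u(591) and δ^3 = u(439)/u(591).
With u(x) = x: δ^3 = 439/591 = 0.74281.
So δ = 0.74281^(1/3) ≈ 0.906.

δ ≈ 0.906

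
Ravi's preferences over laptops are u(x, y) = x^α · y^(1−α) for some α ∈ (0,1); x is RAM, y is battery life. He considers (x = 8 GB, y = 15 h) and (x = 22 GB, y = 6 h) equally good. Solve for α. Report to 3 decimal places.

α ≈ 0.475

The Cobb–Douglas utilities coincide, so 8^α·15^(1−α) = 22^α·6^(1−α).
Rearrange to (8/22)^α = (6/15)^(1−α) and take logs: α·-1.011601 = (1−α)·-0.916291.
With A = -1.011601 and B = -0.916291: α·A = (1−α)·B, so α = B/(A+B) = -0.916291/-1.927892 ≈ 0.475.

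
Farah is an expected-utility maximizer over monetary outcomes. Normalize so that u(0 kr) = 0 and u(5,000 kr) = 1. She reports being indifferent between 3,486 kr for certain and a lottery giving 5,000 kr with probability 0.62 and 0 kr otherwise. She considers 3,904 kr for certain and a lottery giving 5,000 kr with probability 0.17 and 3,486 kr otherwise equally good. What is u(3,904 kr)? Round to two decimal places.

0.68

First, u(3,486 kr) = 0.62·u(5,000 kr) + 0.38·u(0 kr) = 0.62.
Then u(3,904 kr) = 0.17·u(5,000 kr) + 0.83·u(3,486 kr) = 0.17·1.00 + 0.83·0.62 = 0.6846.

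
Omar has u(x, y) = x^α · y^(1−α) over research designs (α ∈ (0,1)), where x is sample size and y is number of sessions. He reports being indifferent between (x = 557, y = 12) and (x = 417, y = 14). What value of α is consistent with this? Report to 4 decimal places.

α ≈ 0.3475

Indifference: 557^α · 12^(1−α) = 417^α · 14^(1−α).
(557/417)^α = (14/12)^(1−α); take logs: α·ln(557/417) = (1−α)·ln(14/12), i.e. α·0.2894790 = (1−α)·0.1541507.
So α/(1−α) = (0.1541507)/(0.2894790) = 0.5325108, and α = 0.5325108/1.5325108 ≈ 0.3475.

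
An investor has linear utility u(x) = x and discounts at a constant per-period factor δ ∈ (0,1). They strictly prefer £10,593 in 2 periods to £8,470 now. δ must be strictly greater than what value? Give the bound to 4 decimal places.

δ > 0.8942

Comparing present values: 8470 < δ^2·10593.
So δ^2 > 8470/10593 = 0.79958; taking the square root of both positive sides preserves the inequality.
δ > 0.79958^(1/2) = 0.8942.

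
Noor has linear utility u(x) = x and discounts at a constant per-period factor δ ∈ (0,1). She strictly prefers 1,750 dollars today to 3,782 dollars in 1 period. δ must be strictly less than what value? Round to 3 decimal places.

δ < 0.463

Comparing present values: 1750 > δ·3782.
So δ < 1750/3782 = 0.46272.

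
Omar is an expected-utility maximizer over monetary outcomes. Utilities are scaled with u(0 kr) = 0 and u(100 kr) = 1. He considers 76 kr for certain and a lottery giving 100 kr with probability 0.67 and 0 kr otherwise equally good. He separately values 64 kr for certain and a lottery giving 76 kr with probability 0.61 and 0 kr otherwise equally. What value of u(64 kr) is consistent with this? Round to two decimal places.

The first gamble pins u(76 kr): it must equal 0.67·1 + 0.33·0 = 0.67.
Chaining: u(64 kr) = 0.61·0.67 + 0.39·0.00 = 0.4087.

0.41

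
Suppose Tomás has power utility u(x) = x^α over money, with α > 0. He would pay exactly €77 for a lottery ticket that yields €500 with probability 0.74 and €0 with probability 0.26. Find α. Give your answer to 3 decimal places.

α ≈ 0.161

The lottery's expected utility is 0.74·u(500) + 0.26·u(0) = 0.74·500^α (since u(0) = 0 for α > 0).
Setting u(77) equal to that: 77^α = 0.74·500^α ⇒ (77/500)^α = 0.74.
Taking logs: α·ln(77/500) = ln(0.74), so α = -0.301105 / -1.870803 ≈ 0.161.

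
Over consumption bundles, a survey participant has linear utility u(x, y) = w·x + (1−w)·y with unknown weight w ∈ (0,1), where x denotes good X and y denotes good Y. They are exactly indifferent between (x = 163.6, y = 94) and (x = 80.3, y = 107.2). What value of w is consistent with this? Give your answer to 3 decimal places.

u(163.6,94) = u(80.3,107.2) means w·163.6 + (1−w)·94 = w·80.3 + (1−w)·107.2.
Collecting terms: w·83.3 = (1−w)·13.2.
Hence w = 13.2/(83.3+13.2) = 13.2/96.5 = 0.137.

w = 0.137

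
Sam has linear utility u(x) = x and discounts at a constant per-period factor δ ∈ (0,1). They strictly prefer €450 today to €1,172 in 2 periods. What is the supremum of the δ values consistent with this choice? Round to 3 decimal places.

δ < 0.620

Under u(x) = x this choice says 450 > δ^2·1172.
Dividing by 1172: δ^2 < 0.38396. Both sides are positive, so the square root keeps the direction.
δ < 0.38396^(1/2) = 0.620.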